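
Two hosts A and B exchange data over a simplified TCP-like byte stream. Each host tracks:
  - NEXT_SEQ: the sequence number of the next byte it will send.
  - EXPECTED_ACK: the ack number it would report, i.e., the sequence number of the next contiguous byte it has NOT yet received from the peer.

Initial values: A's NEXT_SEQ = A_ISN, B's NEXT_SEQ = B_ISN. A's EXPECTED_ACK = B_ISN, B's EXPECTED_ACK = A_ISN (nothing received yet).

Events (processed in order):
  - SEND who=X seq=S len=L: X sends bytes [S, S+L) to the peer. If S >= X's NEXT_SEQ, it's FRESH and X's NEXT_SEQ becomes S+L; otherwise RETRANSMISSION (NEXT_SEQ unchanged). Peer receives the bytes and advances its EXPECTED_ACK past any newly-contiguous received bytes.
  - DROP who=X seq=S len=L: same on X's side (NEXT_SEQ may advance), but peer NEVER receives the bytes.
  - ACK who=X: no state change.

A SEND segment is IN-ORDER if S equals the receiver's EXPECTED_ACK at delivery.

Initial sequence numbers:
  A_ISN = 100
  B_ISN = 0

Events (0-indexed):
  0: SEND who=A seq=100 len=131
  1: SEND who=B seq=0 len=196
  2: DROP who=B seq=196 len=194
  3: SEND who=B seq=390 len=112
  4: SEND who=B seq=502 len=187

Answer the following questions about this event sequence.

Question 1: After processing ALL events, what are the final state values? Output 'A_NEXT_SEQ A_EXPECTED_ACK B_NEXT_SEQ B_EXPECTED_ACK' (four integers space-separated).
After event 0: A_seq=231 A_ack=0 B_seq=0 B_ack=231
After event 1: A_seq=231 A_ack=196 B_seq=196 B_ack=231
After event 2: A_seq=231 A_ack=196 B_seq=390 B_ack=231
After event 3: A_seq=231 A_ack=196 B_seq=502 B_ack=231
After event 4: A_seq=231 A_ack=196 B_seq=689 B_ack=231

Answer: 231 196 689 231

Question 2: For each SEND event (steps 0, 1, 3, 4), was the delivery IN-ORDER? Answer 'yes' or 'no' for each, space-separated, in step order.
Step 0: SEND seq=100 -> in-order
Step 1: SEND seq=0 -> in-order
Step 3: SEND seq=390 -> out-of-order
Step 4: SEND seq=502 -> out-of-order

Answer: yes yes no no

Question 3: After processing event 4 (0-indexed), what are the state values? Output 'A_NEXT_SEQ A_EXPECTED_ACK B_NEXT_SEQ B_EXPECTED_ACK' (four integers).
After event 0: A_seq=231 A_ack=0 B_seq=0 B_ack=231
After event 1: A_seq=231 A_ack=196 B_seq=196 B_ack=231
After event 2: A_seq=231 A_ack=196 B_seq=390 B_ack=231
After event 3: A_seq=231 A_ack=196 B_seq=502 B_ack=231
After event 4: A_seq=231 A_ack=196 B_seq=689 B_ack=231

231 196 689 231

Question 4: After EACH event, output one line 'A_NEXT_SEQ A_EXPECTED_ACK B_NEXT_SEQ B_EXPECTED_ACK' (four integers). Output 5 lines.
231 0 0 231
231 196 196 231
231 196 390 231
231 196 502 231
231 196 689 231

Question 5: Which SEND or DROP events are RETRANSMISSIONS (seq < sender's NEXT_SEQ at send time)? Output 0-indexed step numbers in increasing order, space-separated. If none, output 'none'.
Step 0: SEND seq=100 -> fresh
Step 1: SEND seq=0 -> fresh
Step 2: DROP seq=196 -> fresh
Step 3: SEND seq=390 -> fresh
Step 4: SEND seq=502 -> fresh

Answer: none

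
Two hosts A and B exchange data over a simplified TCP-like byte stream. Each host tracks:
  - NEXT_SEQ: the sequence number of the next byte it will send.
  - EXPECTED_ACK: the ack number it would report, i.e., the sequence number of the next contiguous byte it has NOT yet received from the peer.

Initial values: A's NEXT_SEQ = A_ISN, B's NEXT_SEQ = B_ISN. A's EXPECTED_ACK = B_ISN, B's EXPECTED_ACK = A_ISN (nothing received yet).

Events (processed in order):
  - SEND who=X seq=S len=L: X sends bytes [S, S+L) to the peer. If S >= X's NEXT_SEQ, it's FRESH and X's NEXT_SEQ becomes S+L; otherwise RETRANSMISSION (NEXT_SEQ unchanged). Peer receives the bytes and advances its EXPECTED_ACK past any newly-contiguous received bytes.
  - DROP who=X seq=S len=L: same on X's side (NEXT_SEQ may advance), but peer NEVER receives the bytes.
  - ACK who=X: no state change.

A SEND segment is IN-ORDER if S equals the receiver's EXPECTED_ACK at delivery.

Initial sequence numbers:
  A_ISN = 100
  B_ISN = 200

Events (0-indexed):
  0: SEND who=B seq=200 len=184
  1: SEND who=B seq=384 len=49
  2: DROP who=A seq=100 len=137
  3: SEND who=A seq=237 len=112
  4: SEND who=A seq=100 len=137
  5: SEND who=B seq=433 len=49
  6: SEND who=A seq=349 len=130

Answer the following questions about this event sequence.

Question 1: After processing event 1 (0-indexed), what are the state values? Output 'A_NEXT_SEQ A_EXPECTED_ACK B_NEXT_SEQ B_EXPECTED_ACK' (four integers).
After event 0: A_seq=100 A_ack=384 B_seq=384 B_ack=100
After event 1: A_seq=100 A_ack=433 B_seq=433 B_ack=100

100 433 433 100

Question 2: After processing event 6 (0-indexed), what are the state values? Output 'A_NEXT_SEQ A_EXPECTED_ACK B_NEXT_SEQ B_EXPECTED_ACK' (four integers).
After event 0: A_seq=100 A_ack=384 B_seq=384 B_ack=100
After event 1: A_seq=100 A_ack=433 B_seq=433 B_ack=100
After event 2: A_seq=237 A_ack=433 B_seq=433 B_ack=100
After event 3: A_seq=349 A_ack=433 B_seq=433 B_ack=100
After event 4: A_seq=349 A_ack=433 B_seq=433 B_ack=349
After event 5: A_seq=349 A_ack=482 B_seq=482 B_ack=349
After event 6: A_seq=479 A_ack=482 B_seq=482 B_ack=479

479 482 482 479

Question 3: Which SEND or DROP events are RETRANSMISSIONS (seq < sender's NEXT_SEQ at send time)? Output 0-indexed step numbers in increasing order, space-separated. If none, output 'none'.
Answer: 4

Derivation:
Step 0: SEND seq=200 -> fresh
Step 1: SEND seq=384 -> fresh
Step 2: DROP seq=100 -> fresh
Step 3: SEND seq=237 -> fresh
Step 4: SEND seq=100 -> retransmit
Step 5: SEND seq=433 -> fresh
Step 6: SEND seq=349 -> fresh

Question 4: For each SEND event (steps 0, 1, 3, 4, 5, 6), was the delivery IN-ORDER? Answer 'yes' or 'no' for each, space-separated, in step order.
Answer: yes yes no yes yes yes

Derivation:
Step 0: SEND seq=200 -> in-order
Step 1: SEND seq=384 -> in-order
Step 3: SEND seq=237 -> out-of-order
Step 4: SEND seq=100 -> in-order
Step 5: SEND seq=433 -> in-order
Step 6: SEND seq=349 -> in-order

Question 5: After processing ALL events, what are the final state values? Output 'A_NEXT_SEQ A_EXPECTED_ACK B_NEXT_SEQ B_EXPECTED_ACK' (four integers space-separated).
Answer: 479 482 482 479

Derivation:
After event 0: A_seq=100 A_ack=384 B_seq=384 B_ack=100
After event 1: A_seq=100 A_ack=433 B_seq=433 B_ack=100
After event 2: A_seq=237 A_ack=433 B_seq=433 B_ack=100
After event 3: A_seq=349 A_ack=433 B_seq=433 B_ack=100
After event 4: A_seq=349 A_ack=433 B_seq=433 B_ack=349
After event 5: A_seq=349 A_ack=482 B_seq=482 B_ack=349
After event 6: A_seq=479 A_ack=482 B_seq=482 B_ack=479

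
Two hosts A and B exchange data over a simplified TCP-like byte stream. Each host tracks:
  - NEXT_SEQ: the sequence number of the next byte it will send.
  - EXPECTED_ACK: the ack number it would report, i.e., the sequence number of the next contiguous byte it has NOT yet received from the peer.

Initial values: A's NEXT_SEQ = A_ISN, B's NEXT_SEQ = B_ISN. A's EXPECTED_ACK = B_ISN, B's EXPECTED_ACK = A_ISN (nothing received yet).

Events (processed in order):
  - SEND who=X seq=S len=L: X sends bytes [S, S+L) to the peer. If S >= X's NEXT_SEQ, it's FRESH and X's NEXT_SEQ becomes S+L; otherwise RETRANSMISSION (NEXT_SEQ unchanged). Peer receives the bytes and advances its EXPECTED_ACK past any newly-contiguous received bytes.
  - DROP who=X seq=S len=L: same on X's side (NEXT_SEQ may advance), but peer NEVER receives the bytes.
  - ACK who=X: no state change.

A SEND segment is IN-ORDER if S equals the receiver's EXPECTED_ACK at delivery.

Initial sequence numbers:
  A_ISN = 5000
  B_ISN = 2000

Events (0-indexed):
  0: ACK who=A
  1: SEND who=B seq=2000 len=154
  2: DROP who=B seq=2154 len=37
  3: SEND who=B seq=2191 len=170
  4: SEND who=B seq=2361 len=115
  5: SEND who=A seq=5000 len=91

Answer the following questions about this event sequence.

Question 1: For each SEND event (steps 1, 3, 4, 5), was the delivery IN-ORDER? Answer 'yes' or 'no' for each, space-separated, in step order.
Answer: yes no no yes

Derivation:
Step 1: SEND seq=2000 -> in-order
Step 3: SEND seq=2191 -> out-of-order
Step 4: SEND seq=2361 -> out-of-order
Step 5: SEND seq=5000 -> in-order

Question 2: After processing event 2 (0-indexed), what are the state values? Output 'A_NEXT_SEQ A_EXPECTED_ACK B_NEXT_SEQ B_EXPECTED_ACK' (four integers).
After event 0: A_seq=5000 A_ack=2000 B_seq=2000 B_ack=5000
After event 1: A_seq=5000 A_ack=2154 B_seq=2154 B_ack=5000
After event 2: A_seq=5000 A_ack=2154 B_seq=2191 B_ack=5000

5000 2154 2191 5000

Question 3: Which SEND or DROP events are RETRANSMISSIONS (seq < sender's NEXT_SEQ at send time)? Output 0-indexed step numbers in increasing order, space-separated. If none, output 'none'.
Step 1: SEND seq=2000 -> fresh
Step 2: DROP seq=2154 -> fresh
Step 3: SEND seq=2191 -> fresh
Step 4: SEND seq=2361 -> fresh
Step 5: SEND seq=5000 -> fresh

Answer: none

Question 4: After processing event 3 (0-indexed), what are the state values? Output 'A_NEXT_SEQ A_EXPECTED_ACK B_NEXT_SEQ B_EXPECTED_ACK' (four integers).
After event 0: A_seq=5000 A_ack=2000 B_seq=2000 B_ack=5000
After event 1: A_seq=5000 A_ack=2154 B_seq=2154 B_ack=5000
After event 2: A_seq=5000 A_ack=2154 B_seq=2191 B_ack=5000
After event 3: A_seq=5000 A_ack=2154 B_seq=2361 B_ack=5000

5000 2154 2361 5000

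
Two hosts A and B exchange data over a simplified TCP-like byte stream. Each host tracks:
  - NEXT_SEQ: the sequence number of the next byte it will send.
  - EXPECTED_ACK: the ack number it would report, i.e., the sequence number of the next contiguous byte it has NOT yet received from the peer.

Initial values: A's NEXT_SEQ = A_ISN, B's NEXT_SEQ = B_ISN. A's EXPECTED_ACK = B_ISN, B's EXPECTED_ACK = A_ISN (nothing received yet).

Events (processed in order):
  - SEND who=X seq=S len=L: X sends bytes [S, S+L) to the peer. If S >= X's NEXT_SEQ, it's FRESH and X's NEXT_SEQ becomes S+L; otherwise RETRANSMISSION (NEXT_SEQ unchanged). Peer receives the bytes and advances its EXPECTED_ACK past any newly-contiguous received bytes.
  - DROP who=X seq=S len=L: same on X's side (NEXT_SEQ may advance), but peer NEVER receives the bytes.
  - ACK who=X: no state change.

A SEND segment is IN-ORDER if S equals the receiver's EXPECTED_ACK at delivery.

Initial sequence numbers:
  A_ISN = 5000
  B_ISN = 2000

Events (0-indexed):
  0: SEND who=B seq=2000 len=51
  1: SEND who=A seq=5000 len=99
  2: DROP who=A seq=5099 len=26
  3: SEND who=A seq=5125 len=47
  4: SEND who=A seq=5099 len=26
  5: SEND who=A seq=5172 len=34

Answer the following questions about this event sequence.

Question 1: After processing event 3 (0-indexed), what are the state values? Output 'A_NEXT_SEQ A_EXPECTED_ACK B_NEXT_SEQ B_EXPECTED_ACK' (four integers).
After event 0: A_seq=5000 A_ack=2051 B_seq=2051 B_ack=5000
After event 1: A_seq=5099 A_ack=2051 B_seq=2051 B_ack=5099
After event 2: A_seq=5125 A_ack=2051 B_seq=2051 B_ack=5099
After event 3: A_seq=5172 A_ack=2051 B_seq=2051 B_ack=5099

5172 2051 2051 5099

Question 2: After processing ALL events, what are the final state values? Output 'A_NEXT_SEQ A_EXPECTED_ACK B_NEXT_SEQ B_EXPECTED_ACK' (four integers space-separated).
Answer: 5206 2051 2051 5206

Derivation:
After event 0: A_seq=5000 A_ack=2051 B_seq=2051 B_ack=5000
After event 1: A_seq=5099 A_ack=2051 B_seq=2051 B_ack=5099
After event 2: A_seq=5125 A_ack=2051 B_seq=2051 B_ack=5099
After event 3: A_seq=5172 A_ack=2051 B_seq=2051 B_ack=5099
After event 4: A_seq=5172 A_ack=2051 B_seq=2051 B_ack=5172
After event 5: A_seq=5206 A_ack=2051 B_seq=2051 B_ack=5206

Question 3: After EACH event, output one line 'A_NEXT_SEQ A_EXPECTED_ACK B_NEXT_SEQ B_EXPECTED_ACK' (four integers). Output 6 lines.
5000 2051 2051 5000
5099 2051 2051 5099
5125 2051 2051 5099
5172 2051 2051 5099
5172 2051 2051 5172
5206 2051 2051 5206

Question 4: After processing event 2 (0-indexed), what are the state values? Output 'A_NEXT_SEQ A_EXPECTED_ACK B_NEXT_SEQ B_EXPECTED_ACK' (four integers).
After event 0: A_seq=5000 A_ack=2051 B_seq=2051 B_ack=5000
After event 1: A_seq=5099 A_ack=2051 B_seq=2051 B_ack=5099
After event 2: A_seq=5125 A_ack=2051 B_seq=2051 B_ack=5099

5125 2051 2051 5099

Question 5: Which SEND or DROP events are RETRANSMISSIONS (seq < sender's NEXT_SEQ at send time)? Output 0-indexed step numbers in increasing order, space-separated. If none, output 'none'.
Step 0: SEND seq=2000 -> fresh
Step 1: SEND seq=5000 -> fresh
Step 2: DROP seq=5099 -> fresh
Step 3: SEND seq=5125 -> fresh
Step 4: SEND seq=5099 -> retransmit
Step 5: SEND seq=5172 -> fresh

Answer: 4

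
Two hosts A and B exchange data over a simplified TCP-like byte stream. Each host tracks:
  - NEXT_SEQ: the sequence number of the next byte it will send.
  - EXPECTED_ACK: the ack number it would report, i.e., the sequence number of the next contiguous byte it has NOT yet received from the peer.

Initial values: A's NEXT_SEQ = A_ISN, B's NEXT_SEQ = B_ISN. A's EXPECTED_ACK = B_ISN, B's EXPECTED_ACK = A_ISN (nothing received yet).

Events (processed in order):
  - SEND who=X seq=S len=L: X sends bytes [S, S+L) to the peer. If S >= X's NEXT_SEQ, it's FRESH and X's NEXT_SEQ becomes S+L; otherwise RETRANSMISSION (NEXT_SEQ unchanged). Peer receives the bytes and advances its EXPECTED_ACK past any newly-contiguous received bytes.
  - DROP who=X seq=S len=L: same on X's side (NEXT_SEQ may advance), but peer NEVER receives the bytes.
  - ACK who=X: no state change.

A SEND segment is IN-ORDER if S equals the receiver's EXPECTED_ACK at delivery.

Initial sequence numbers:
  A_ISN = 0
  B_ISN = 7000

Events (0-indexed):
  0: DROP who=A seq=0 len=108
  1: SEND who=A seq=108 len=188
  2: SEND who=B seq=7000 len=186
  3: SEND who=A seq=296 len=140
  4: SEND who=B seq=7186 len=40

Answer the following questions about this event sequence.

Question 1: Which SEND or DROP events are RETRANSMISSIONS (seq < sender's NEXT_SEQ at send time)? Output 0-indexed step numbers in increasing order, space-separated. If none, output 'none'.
Step 0: DROP seq=0 -> fresh
Step 1: SEND seq=108 -> fresh
Step 2: SEND seq=7000 -> fresh
Step 3: SEND seq=296 -> fresh
Step 4: SEND seq=7186 -> fresh

Answer: none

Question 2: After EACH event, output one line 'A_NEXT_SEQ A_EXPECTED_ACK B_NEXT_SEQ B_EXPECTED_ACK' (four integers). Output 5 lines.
108 7000 7000 0
296 7000 7000 0
296 7186 7186 0
436 7186 7186 0
436 7226 7226 0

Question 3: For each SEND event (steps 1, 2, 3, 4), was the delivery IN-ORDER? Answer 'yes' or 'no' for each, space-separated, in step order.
Step 1: SEND seq=108 -> out-of-order
Step 2: SEND seq=7000 -> in-order
Step 3: SEND seq=296 -> out-of-order
Step 4: SEND seq=7186 -> in-order

Answer: no yes no yes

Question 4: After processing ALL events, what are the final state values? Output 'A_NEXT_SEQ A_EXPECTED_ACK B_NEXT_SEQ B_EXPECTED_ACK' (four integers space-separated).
After event 0: A_seq=108 A_ack=7000 B_seq=7000 B_ack=0
After event 1: A_seq=296 A_ack=7000 B_seq=7000 B_ack=0
After event 2: A_seq=296 A_ack=7186 B_seq=7186 B_ack=0
After event 3: A_seq=436 A_ack=7186 B_seq=7186 B_ack=0
After event 4: A_seq=436 A_ack=7226 B_seq=7226 B_ack=0

Answer: 436 7226 7226 0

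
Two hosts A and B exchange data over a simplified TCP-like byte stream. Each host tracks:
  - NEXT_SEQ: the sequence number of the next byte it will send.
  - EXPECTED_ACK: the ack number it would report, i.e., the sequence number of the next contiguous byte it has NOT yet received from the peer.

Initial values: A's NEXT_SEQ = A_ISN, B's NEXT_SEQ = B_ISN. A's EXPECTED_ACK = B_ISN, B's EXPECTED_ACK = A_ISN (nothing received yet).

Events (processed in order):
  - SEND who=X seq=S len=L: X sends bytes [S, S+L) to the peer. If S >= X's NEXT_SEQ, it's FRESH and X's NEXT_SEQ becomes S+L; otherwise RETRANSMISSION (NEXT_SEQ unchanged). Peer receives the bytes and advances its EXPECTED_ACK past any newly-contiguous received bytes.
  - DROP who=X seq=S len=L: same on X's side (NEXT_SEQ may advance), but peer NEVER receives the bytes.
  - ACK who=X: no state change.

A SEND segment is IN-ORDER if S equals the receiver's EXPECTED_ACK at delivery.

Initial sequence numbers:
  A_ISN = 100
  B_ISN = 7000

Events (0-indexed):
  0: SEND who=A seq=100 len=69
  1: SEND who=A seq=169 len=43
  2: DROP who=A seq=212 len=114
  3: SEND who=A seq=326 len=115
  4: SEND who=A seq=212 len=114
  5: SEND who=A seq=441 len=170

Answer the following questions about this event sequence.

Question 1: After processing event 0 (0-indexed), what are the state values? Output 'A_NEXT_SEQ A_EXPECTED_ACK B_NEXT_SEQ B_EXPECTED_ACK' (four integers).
After event 0: A_seq=169 A_ack=7000 B_seq=7000 B_ack=169

169 7000 7000 169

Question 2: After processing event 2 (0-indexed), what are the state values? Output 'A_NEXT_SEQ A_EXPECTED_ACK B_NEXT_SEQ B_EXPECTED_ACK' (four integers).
After event 0: A_seq=169 A_ack=7000 B_seq=7000 B_ack=169
After event 1: A_seq=212 A_ack=7000 B_seq=7000 B_ack=212
After event 2: A_seq=326 A_ack=7000 B_seq=7000 B_ack=212

326 7000 7000 212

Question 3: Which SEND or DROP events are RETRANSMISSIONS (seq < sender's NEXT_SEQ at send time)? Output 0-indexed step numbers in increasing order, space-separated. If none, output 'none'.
Answer: 4

Derivation:
Step 0: SEND seq=100 -> fresh
Step 1: SEND seq=169 -> fresh
Step 2: DROP seq=212 -> fresh
Step 3: SEND seq=326 -> fresh
Step 4: SEND seq=212 -> retransmit
Step 5: SEND seq=441 -> fresh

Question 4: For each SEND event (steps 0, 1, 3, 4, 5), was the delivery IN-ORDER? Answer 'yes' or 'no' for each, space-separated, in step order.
Answer: yes yes no yes yes

Derivation:
Step 0: SEND seq=100 -> in-order
Step 1: SEND seq=169 -> in-order
Step 3: SEND seq=326 -> out-of-order
Step 4: SEND seq=212 -> in-order
Step 5: SEND seq=441 -> in-order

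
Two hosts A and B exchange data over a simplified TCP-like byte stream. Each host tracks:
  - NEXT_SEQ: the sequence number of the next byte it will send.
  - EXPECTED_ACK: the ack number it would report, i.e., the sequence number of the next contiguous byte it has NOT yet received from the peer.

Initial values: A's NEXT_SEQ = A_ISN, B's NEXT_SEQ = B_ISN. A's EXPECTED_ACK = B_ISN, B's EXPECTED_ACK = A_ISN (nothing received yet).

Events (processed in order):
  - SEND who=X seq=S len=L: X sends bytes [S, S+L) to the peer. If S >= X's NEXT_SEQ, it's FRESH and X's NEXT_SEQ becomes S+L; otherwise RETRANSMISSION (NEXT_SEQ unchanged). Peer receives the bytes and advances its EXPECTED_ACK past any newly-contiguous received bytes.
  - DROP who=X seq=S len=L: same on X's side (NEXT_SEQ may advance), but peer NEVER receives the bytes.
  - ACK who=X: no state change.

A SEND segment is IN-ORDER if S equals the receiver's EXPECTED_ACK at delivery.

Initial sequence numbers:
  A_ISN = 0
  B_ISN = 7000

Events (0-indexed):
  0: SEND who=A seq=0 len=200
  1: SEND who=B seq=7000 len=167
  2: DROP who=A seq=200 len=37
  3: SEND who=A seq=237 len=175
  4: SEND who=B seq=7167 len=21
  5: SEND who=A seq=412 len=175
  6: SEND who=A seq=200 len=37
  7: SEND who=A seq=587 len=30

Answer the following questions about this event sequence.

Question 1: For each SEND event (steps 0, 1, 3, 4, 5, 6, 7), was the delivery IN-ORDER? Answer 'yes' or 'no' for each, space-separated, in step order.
Step 0: SEND seq=0 -> in-order
Step 1: SEND seq=7000 -> in-order
Step 3: SEND seq=237 -> out-of-order
Step 4: SEND seq=7167 -> in-order
Step 5: SEND seq=412 -> out-of-order
Step 6: SEND seq=200 -> in-order
Step 7: SEND seq=587 -> in-order

Answer: yes yes no yes no yes yes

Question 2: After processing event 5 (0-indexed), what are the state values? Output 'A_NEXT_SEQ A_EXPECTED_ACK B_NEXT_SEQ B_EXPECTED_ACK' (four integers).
After event 0: A_seq=200 A_ack=7000 B_seq=7000 B_ack=200
After event 1: A_seq=200 A_ack=7167 B_seq=7167 B_ack=200
After event 2: A_seq=237 A_ack=7167 B_seq=7167 B_ack=200
After event 3: A_seq=412 A_ack=7167 B_seq=7167 B_ack=200
After event 4: A_seq=412 A_ack=7188 B_seq=7188 B_ack=200
After event 5: A_seq=587 A_ack=7188 B_seq=7188 B_ack=200

587 7188 7188 200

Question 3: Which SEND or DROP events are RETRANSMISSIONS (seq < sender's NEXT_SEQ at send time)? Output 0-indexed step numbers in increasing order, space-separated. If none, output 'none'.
Step 0: SEND seq=0 -> fresh
Step 1: SEND seq=7000 -> fresh
Step 2: DROP seq=200 -> fresh
Step 3: SEND seq=237 -> fresh
Step 4: SEND seq=7167 -> fresh
Step 5: SEND seq=412 -> fresh
Step 6: SEND seq=200 -> retransmit
Step 7: SEND seq=587 -> fresh

Answer: 6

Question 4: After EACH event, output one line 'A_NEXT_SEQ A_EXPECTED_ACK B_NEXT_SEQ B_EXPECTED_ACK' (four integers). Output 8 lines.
200 7000 7000 200
200 7167 7167 200
237 7167 7167 200
412 7167 7167 200
412 7188 7188 200
587 7188 7188 200
587 7188 7188 587
617 7188 7188 617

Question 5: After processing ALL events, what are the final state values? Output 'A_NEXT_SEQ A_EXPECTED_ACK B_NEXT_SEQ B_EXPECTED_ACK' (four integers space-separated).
Answer: 617 7188 7188 617

Derivation:
After event 0: A_seq=200 A_ack=7000 B_seq=7000 B_ack=200
After event 1: A_seq=200 A_ack=7167 B_seq=7167 B_ack=200
After event 2: A_seq=237 A_ack=7167 B_seq=7167 B_ack=200
After event 3: A_seq=412 A_ack=7167 B_seq=7167 B_ack=200
After event 4: A_seq=412 A_ack=7188 B_seq=7188 B_ack=200
After event 5: A_seq=587 A_ack=7188 B_seq=7188 B_ack=200
After event 6: A_seq=587 A_ack=7188 B_seq=7188 B_ack=587
After event 7: A_seq=617 A_ack=7188 B_seq=7188 B_ack=617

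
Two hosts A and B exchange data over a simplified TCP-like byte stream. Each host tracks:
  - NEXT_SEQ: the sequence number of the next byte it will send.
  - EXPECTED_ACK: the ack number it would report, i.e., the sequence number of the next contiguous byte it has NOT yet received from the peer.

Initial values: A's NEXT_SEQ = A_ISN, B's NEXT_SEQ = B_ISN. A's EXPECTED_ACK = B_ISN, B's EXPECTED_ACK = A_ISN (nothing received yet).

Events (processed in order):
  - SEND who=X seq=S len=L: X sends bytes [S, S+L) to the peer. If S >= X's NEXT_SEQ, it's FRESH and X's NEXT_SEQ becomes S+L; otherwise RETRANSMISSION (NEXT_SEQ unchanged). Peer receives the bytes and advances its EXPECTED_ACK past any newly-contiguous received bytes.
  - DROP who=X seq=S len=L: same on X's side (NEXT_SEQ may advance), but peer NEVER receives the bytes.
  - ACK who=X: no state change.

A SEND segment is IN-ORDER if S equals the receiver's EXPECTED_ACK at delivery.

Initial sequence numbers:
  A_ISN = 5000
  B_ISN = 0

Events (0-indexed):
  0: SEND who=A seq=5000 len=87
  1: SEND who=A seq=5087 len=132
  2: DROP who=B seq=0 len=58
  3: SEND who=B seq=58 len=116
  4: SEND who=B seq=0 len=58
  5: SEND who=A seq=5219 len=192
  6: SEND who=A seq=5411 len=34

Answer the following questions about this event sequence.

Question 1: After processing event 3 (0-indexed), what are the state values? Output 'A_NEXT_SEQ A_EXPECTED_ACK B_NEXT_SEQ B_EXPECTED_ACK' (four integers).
After event 0: A_seq=5087 A_ack=0 B_seq=0 B_ack=5087
After event 1: A_seq=5219 A_ack=0 B_seq=0 B_ack=5219
After event 2: A_seq=5219 A_ack=0 B_seq=58 B_ack=5219
After event 3: A_seq=5219 A_ack=0 B_seq=174 B_ack=5219

5219 0 174 5219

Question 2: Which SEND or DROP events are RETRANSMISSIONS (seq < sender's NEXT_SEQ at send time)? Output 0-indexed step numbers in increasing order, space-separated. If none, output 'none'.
Step 0: SEND seq=5000 -> fresh
Step 1: SEND seq=5087 -> fresh
Step 2: DROP seq=0 -> fresh
Step 3: SEND seq=58 -> fresh
Step 4: SEND seq=0 -> retransmit
Step 5: SEND seq=5219 -> fresh
Step 6: SEND seq=5411 -> fresh

Answer: 4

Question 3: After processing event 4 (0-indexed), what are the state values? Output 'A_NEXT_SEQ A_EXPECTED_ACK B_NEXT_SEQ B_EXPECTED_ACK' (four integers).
After event 0: A_seq=5087 A_ack=0 B_seq=0 B_ack=5087
After event 1: A_seq=5219 A_ack=0 B_seq=0 B_ack=5219
After event 2: A_seq=5219 A_ack=0 B_seq=58 B_ack=5219
After event 3: A_seq=5219 A_ack=0 B_seq=174 B_ack=5219
After event 4: A_seq=5219 A_ack=174 B_seq=174 B_ack=5219

5219 174 174 5219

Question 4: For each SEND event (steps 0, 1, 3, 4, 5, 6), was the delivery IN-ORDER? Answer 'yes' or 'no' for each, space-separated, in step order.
Step 0: SEND seq=5000 -> in-order
Step 1: SEND seq=5087 -> in-order
Step 3: SEND seq=58 -> out-of-order
Step 4: SEND seq=0 -> in-order
Step 5: SEND seq=5219 -> in-order
Step 6: SEND seq=5411 -> in-order

Answer: yes yes no yes yes yes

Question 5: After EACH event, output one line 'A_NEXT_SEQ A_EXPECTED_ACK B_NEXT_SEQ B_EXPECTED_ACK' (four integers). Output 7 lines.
5087 0 0 5087
5219 0 0 5219
5219 0 58 5219
5219 0 174 5219
5219 174 174 5219
5411 174 174 5411
5445 174 174 5445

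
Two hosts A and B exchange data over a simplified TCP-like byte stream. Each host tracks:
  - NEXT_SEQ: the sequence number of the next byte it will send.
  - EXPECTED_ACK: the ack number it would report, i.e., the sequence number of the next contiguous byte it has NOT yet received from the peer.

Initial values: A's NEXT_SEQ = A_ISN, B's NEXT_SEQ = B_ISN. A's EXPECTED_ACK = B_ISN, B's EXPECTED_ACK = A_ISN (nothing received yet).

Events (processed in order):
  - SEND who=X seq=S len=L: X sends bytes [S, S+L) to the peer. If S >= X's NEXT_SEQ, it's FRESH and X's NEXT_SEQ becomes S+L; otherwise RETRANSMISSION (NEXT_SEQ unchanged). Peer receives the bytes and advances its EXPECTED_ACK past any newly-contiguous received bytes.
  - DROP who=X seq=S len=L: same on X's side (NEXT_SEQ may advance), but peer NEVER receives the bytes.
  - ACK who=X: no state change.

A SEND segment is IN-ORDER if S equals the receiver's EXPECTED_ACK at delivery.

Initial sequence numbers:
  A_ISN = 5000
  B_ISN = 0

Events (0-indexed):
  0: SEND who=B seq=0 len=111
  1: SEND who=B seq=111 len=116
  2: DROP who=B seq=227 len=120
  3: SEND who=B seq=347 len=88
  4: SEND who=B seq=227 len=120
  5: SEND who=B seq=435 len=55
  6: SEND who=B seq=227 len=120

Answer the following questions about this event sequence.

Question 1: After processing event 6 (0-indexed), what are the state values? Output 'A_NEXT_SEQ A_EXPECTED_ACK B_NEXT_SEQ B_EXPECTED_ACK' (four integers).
After event 0: A_seq=5000 A_ack=111 B_seq=111 B_ack=5000
After event 1: A_seq=5000 A_ack=227 B_seq=227 B_ack=5000
After event 2: A_seq=5000 A_ack=227 B_seq=347 B_ack=5000
After event 3: A_seq=5000 A_ack=227 B_seq=435 B_ack=5000
After event 4: A_seq=5000 A_ack=435 B_seq=435 B_ack=5000
After event 5: A_seq=5000 A_ack=490 B_seq=490 B_ack=5000
After event 6: A_seq=5000 A_ack=490 B_seq=490 B_ack=5000

5000 490 490 5000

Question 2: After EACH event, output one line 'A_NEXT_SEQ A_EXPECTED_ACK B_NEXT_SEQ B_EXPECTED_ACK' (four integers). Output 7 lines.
5000 111 111 5000
5000 227 227 5000
5000 227 347 5000
5000 227 435 5000
5000 435 435 5000
5000 490 490 5000
5000 490 490 5000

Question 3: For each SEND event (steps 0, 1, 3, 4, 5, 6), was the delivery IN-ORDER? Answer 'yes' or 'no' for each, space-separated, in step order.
Step 0: SEND seq=0 -> in-order
Step 1: SEND seq=111 -> in-order
Step 3: SEND seq=347 -> out-of-order
Step 4: SEND seq=227 -> in-order
Step 5: SEND seq=435 -> in-order
Step 6: SEND seq=227 -> out-of-order

Answer: yes yes no yes yes no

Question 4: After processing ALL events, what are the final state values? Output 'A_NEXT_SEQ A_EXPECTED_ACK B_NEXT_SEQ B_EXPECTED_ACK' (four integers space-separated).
After event 0: A_seq=5000 A_ack=111 B_seq=111 B_ack=5000
After event 1: A_seq=5000 A_ack=227 B_seq=227 B_ack=5000
After event 2: A_seq=5000 A_ack=227 B_seq=347 B_ack=5000
After event 3: A_seq=5000 A_ack=227 B_seq=435 B_ack=5000
After event 4: A_seq=5000 A_ack=435 B_seq=435 B_ack=5000
After event 5: A_seq=5000 A_ack=490 B_seq=490 B_ack=5000
After event 6: A_seq=5000 A_ack=490 B_seq=490 B_ack=5000

Answer: 5000 490 490 5000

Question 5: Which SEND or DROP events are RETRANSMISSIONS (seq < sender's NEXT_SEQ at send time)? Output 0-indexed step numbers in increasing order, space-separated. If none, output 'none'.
Answer: 4 6

Derivation:
Step 0: SEND seq=0 -> fresh
Step 1: SEND seq=111 -> fresh
Step 2: DROP seq=227 -> fresh
Step 3: SEND seq=347 -> fresh
Step 4: SEND seq=227 -> retransmit
Step 5: SEND seq=435 -> fresh
Step 6: SEND seq=227 -> retransmit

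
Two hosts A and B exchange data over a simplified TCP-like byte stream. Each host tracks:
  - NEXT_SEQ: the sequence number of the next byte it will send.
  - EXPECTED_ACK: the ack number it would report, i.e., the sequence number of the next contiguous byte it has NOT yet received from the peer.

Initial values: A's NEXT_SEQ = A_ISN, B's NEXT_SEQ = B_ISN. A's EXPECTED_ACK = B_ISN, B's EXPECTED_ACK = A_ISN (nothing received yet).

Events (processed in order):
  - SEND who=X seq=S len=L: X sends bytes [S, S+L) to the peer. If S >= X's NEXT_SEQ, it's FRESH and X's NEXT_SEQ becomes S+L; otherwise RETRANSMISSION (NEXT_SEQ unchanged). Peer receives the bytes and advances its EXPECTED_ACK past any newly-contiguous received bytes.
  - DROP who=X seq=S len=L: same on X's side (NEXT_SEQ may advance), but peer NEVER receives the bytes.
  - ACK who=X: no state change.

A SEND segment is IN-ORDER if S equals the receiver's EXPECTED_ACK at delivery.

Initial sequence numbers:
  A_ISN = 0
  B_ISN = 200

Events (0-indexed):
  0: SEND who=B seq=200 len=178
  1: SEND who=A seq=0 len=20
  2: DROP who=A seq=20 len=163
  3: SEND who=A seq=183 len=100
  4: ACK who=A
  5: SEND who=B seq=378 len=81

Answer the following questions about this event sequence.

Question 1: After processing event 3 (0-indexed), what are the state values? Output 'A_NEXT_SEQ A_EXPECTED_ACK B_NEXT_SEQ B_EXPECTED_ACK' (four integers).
After event 0: A_seq=0 A_ack=378 B_seq=378 B_ack=0
After event 1: A_seq=20 A_ack=378 B_seq=378 B_ack=20
After event 2: A_seq=183 A_ack=378 B_seq=378 B_ack=20
After event 3: A_seq=283 A_ack=378 B_seq=378 B_ack=20

283 378 378 20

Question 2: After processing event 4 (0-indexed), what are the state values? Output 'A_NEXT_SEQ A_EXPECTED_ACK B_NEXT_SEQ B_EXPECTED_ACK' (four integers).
After event 0: A_seq=0 A_ack=378 B_seq=378 B_ack=0
After event 1: A_seq=20 A_ack=378 B_seq=378 B_ack=20
After event 2: A_seq=183 A_ack=378 B_seq=378 B_ack=20
After event 3: A_seq=283 A_ack=378 B_seq=378 B_ack=20
After event 4: A_seq=283 A_ack=378 B_seq=378 B_ack=20

283 378 378 20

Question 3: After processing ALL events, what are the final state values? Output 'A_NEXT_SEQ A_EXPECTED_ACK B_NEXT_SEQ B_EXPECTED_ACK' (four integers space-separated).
After event 0: A_seq=0 A_ack=378 B_seq=378 B_ack=0
After event 1: A_seq=20 A_ack=378 B_seq=378 B_ack=20
After event 2: A_seq=183 A_ack=378 B_seq=378 B_ack=20
After event 3: A_seq=283 A_ack=378 B_seq=378 B_ack=20
After event 4: A_seq=283 A_ack=378 B_seq=378 B_ack=20
After event 5: A_seq=283 A_ack=459 B_seq=459 B_ack=20

Answer: 283 459 459 20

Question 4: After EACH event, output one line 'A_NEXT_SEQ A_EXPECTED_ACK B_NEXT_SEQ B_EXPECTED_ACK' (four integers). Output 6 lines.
0 378 378 0
20 378 378 20
183 378 378 20
283 378 378 20
283 378 378 20
283 459 459 20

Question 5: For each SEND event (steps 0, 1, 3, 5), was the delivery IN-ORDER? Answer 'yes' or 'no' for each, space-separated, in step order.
Answer: yes yes no yes

Derivation:
Step 0: SEND seq=200 -> in-order
Step 1: SEND seq=0 -> in-order
Step 3: SEND seq=183 -> out-of-order
Step 5: SEND seq=378 -> in-order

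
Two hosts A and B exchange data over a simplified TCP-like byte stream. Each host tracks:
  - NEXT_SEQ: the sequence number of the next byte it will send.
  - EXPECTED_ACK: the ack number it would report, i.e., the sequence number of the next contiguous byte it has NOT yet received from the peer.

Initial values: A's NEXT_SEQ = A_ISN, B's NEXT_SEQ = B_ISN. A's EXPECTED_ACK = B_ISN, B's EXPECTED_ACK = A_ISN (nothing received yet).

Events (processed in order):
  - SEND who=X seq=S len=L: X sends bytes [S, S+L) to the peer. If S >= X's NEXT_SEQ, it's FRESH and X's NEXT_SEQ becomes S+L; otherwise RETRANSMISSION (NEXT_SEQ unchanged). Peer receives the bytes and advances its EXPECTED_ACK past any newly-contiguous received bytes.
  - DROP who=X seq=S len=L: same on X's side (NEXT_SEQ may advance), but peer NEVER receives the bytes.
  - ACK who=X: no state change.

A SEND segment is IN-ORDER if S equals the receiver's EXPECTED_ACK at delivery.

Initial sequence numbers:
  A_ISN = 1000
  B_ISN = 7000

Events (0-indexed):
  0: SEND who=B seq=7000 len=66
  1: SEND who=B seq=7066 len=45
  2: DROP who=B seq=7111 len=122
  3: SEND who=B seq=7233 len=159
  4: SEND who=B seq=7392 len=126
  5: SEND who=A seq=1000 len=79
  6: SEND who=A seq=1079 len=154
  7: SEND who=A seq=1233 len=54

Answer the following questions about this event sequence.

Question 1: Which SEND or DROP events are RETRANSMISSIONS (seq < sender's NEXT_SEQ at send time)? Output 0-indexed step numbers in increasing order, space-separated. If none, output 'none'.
Answer: none

Derivation:
Step 0: SEND seq=7000 -> fresh
Step 1: SEND seq=7066 -> fresh
Step 2: DROP seq=7111 -> fresh
Step 3: SEND seq=7233 -> fresh
Step 4: SEND seq=7392 -> fresh
Step 5: SEND seq=1000 -> fresh
Step 6: SEND seq=1079 -> fresh
Step 7: SEND seq=1233 -> fresh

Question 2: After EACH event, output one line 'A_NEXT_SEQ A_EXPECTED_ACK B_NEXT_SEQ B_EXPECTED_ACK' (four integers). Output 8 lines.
1000 7066 7066 1000
1000 7111 7111 1000
1000 7111 7233 1000
1000 7111 7392 1000
1000 7111 7518 1000
1079 7111 7518 1079
1233 7111 7518 1233
1287 7111 7518 1287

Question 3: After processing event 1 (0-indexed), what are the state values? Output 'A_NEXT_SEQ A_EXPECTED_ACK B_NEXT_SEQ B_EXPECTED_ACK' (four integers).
After event 0: A_seq=1000 A_ack=7066 B_seq=7066 B_ack=1000
After event 1: A_seq=1000 A_ack=7111 B_seq=7111 B_ack=1000

1000 7111 7111 1000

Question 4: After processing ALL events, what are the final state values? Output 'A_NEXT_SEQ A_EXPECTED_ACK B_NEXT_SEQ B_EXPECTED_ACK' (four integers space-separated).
Answer: 1287 7111 7518 1287

Derivation:
After event 0: A_seq=1000 A_ack=7066 B_seq=7066 B_ack=1000
After event 1: A_seq=1000 A_ack=7111 B_seq=7111 B_ack=1000
After event 2: A_seq=1000 A_ack=7111 B_seq=7233 B_ack=1000
After event 3: A_seq=1000 A_ack=7111 B_seq=7392 B_ack=1000
After event 4: A_seq=1000 A_ack=7111 B_seq=7518 B_ack=1000
After event 5: A_seq=1079 A_ack=7111 B_seq=7518 B_ack=1079
After event 6: A_seq=1233 A_ack=7111 B_seq=7518 B_ack=1233
After event 7: A_seq=1287 A_ack=7111 B_seq=7518 B_ack=1287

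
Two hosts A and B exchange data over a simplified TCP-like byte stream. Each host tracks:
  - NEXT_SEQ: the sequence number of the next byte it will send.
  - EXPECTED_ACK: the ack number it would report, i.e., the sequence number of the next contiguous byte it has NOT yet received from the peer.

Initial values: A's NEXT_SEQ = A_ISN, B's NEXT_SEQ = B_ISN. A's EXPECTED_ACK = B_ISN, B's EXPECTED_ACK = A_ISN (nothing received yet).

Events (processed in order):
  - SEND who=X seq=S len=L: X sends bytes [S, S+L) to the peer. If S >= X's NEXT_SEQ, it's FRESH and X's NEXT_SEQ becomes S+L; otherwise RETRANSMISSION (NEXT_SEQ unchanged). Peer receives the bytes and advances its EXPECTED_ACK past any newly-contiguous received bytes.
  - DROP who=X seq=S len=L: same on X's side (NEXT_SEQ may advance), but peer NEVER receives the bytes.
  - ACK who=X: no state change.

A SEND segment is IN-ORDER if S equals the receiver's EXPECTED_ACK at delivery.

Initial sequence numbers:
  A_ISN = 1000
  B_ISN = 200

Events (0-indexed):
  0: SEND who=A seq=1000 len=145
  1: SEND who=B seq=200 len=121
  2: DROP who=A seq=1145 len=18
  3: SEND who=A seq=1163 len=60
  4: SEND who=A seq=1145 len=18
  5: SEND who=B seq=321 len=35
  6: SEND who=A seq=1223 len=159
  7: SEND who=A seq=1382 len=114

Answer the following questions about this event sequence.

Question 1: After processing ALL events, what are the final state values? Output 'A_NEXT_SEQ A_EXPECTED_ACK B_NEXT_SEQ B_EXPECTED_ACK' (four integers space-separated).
Answer: 1496 356 356 1496

Derivation:
After event 0: A_seq=1145 A_ack=200 B_seq=200 B_ack=1145
After event 1: A_seq=1145 A_ack=321 B_seq=321 B_ack=1145
After event 2: A_seq=1163 A_ack=321 B_seq=321 B_ack=1145
After event 3: A_seq=1223 A_ack=321 B_seq=321 B_ack=1145
After event 4: A_seq=1223 A_ack=321 B_seq=321 B_ack=1223
After event 5: A_seq=1223 A_ack=356 B_seq=356 B_ack=1223
After event 6: A_seq=1382 A_ack=356 B_seq=356 B_ack=1382
After event 7: A_seq=1496 A_ack=356 B_seq=356 B_ack=1496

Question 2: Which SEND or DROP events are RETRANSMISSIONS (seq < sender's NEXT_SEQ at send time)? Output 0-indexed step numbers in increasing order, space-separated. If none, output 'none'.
Answer: 4

Derivation:
Step 0: SEND seq=1000 -> fresh
Step 1: SEND seq=200 -> fresh
Step 2: DROP seq=1145 -> fresh
Step 3: SEND seq=1163 -> fresh
Step 4: SEND seq=1145 -> retransmit
Step 5: SEND seq=321 -> fresh
Step 6: SEND seq=1223 -> fresh
Step 7: SEND seq=1382 -> fresh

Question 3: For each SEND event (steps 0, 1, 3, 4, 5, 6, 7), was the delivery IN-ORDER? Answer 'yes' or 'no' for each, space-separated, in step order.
Step 0: SEND seq=1000 -> in-order
Step 1: SEND seq=200 -> in-order
Step 3: SEND seq=1163 -> out-of-order
Step 4: SEND seq=1145 -> in-order
Step 5: SEND seq=321 -> in-order
Step 6: SEND seq=1223 -> in-order
Step 7: SEND seq=1382 -> in-order

Answer: yes yes no yes yes yes yes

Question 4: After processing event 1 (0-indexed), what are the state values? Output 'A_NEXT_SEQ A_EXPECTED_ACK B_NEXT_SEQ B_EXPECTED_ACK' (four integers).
After event 0: A_seq=1145 A_ack=200 B_seq=200 B_ack=1145
After event 1: A_seq=1145 A_ack=321 B_seq=321 B_ack=1145

1145 321 321 1145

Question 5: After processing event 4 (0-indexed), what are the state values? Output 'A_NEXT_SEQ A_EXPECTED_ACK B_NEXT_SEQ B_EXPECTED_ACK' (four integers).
After event 0: A_seq=1145 A_ack=200 B_seq=200 B_ack=1145
After event 1: A_seq=1145 A_ack=321 B_seq=321 B_ack=1145
After event 2: A_seq=1163 A_ack=321 B_seq=321 B_ack=1145
After event 3: A_seq=1223 A_ack=321 B_seq=321 B_ack=1145
After event 4: A_seq=1223 A_ack=321 B_seq=321 B_ack=1223

1223 321 321 1223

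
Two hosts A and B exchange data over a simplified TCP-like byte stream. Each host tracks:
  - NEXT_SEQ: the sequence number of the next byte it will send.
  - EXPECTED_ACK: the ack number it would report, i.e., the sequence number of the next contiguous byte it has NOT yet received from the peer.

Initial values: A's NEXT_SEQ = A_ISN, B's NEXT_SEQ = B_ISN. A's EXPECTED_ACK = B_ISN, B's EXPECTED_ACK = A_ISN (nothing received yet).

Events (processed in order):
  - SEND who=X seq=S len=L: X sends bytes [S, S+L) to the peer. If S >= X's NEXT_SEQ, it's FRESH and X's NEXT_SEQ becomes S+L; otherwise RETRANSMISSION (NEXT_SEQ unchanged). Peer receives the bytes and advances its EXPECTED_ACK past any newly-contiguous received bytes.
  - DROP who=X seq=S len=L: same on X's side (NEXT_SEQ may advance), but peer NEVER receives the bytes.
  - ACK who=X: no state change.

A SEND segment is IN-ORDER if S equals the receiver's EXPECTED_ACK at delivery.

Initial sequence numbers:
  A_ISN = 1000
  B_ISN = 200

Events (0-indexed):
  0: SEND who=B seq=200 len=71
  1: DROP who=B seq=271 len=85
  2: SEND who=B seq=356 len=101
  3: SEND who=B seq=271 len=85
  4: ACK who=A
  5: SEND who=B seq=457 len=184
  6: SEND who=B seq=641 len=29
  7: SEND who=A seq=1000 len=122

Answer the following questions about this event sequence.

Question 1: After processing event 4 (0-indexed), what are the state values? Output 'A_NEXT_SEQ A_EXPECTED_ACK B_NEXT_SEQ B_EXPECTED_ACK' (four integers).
After event 0: A_seq=1000 A_ack=271 B_seq=271 B_ack=1000
After event 1: A_seq=1000 A_ack=271 B_seq=356 B_ack=1000
After event 2: A_seq=1000 A_ack=271 B_seq=457 B_ack=1000
After event 3: A_seq=1000 A_ack=457 B_seq=457 B_ack=1000
After event 4: A_seq=1000 A_ack=457 B_seq=457 B_ack=1000

1000 457 457 1000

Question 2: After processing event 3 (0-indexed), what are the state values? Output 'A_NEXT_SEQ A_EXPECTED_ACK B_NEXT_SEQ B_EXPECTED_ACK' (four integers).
After event 0: A_seq=1000 A_ack=271 B_seq=271 B_ack=1000
After event 1: A_seq=1000 A_ack=271 B_seq=356 B_ack=1000
After event 2: A_seq=1000 A_ack=271 B_seq=457 B_ack=1000
After event 3: A_seq=1000 A_ack=457 B_seq=457 B_ack=1000

1000 457 457 1000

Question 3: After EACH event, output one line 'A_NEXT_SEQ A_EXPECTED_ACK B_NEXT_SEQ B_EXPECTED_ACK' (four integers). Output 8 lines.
1000 271 271 1000
1000 271 356 1000
1000 271 457 1000
1000 457 457 1000
1000 457 457 1000
1000 641 641 1000
1000 670 670 1000
1122 670 670 1122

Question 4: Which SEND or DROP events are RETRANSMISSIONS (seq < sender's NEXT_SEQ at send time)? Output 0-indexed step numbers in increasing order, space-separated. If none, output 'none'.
Step 0: SEND seq=200 -> fresh
Step 1: DROP seq=271 -> fresh
Step 2: SEND seq=356 -> fresh
Step 3: SEND seq=271 -> retransmit
Step 5: SEND seq=457 -> fresh
Step 6: SEND seq=641 -> fresh
Step 7: SEND seq=1000 -> fresh

Answer: 3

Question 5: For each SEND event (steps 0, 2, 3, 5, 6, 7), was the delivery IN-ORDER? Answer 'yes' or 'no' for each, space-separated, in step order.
Step 0: SEND seq=200 -> in-order
Step 2: SEND seq=356 -> out-of-order
Step 3: SEND seq=271 -> in-order
Step 5: SEND seq=457 -> in-order
Step 6: SEND seq=641 -> in-order
Step 7: SEND seq=1000 -> in-order

Answer: yes no yes yes yes yes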